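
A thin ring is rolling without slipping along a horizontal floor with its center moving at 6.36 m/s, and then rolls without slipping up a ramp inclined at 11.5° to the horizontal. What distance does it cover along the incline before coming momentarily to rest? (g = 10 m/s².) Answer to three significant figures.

For this body I = MR², i.e. k = I/(MR²) = 1.
Since it rolls without slipping, ω = v/R and KE = ½Mv² + ½Iω² = ½(1+k)Mv² = Mv².
Setting this equal to Mgh gives the vertical rise h = (1+k)v₀²/(2g) = 2×6.36²/(2×10) = 4.045 m.
Along the incline, d = h/sinθ = 4.045/sin11.5° ≈ 20.3 m.

d ≈ 20.3 m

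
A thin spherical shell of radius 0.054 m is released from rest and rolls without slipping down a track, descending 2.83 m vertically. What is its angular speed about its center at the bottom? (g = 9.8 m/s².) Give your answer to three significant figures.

Here I = (2/3)MR², so the shape factor k = I/(MR²) = 2/3.
Pure rolling means v = ωR; then KE = ½Mv² + ½I(v/R)² = ½(1+k)Mv² = (5/6)Mv².
Energy conservation Mgh = ½(1+k)Mv² gives v = √(2gh/(1+k)) = √(2 × 9.8 × 2.83 / 1.667) = 5.769 m/s.
The angular speed follows from ω = v/R = 5.769/0.054 ≈ 107 rad/s.

ω ≈ 107 rad/s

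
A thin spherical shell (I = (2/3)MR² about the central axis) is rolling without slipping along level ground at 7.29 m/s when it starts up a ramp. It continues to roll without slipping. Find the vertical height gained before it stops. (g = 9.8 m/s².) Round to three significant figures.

h ≈ 4.52 m

Here I = (2/3)MR², so the shape factor k = I/(MR²) = 2/3.
Since it rolls without slipping, ω = v/R and KE = ½Mv² + ½Iω² = ½(1+k)Mv² = (5/6)Mv².
At the top the kinetic energy is zero, so (5/6)Mv₀² = Mgh.
Thus h = (1+k)v₀²/(2g) = 1.667 × 7.29² / (2 × 9.8) ≈ 4.52 m.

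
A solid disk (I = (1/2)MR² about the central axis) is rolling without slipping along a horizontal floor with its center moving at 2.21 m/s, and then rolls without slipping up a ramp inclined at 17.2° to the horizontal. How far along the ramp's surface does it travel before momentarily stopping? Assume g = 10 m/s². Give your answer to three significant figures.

d ≈ 1.24 m

The moment of inertia is (1/2)MR², giving k ≡ I/(MR²) = 0.5.
The rolling condition ω = v/R makes the rotational term ½I(v/R)² = ½kMv², so KE_total = ½(1+k)Mv² = (3/4)Mv².
Setting this equal to Mgh gives the vertical rise h = (1+k)v₀²/(2g) = 1.5×2.21²/(2×10) = 0.3663 m.
Along the incline, d = h/sinθ = 0.3663/sin17.2° ≈ 1.24 m.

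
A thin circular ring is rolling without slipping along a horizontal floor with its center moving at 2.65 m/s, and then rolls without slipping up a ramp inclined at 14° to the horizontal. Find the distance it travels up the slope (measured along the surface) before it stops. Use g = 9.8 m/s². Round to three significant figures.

d ≈ 2.96 m

Here I = MR², so the shape factor k = I/(MR²) = 1.
Pure rolling means v = ωR; then KE = ½Mv² + ½I(v/R)² = ½(1+k)Mv² = Mv².
Setting this equal to Mgh gives the vertical rise h = (1+k)v₀²/(2g) = 2×2.65²/(2×9.8) = 0.7166 m.
The distance along the slope is d = h/sinθ = 0.7166/sin14° ≈ 2.96 m.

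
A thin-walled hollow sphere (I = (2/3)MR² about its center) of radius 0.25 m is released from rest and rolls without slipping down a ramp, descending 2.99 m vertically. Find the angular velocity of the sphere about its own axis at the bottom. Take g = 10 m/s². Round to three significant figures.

Here I = (2/3)MR², so the shape factor k = I/(MR²) = 2/3.
Rolling without slipping gives ω = v/R, so the total kinetic energy is ½Mv² + ½Iω² = ½(1+k)Mv² = (5/6)Mv².
Energy conservation Mgh = ½(1+k)Mv² gives v = √(2gh/(1+k)) = √(2 × 10 × 2.99 / 1.667) = 5.99 m/s.
The angular speed follows from ω = v/R = 5.99/0.25 ≈ 24.0 rad/s.

ω ≈ 24.0 rad/s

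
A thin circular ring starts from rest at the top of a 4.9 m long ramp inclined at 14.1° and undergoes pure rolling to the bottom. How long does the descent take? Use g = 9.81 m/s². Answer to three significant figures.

t ≈ 2.86 s

With I = MR², the ratio k = I/(MR²) is 1.
Translational: Mg sinθ − f = Ma. Rotational about the CM: fR = Iα = kMRa, so f = kMa.
Hence a = g sinθ/(1+k) = 9.81×sin14.1°/2 = 1.195 m/s².
Starting from rest, L = ½at², so t = √(2L/a) = √(2×4.9/1.195) ≈ 2.86 s.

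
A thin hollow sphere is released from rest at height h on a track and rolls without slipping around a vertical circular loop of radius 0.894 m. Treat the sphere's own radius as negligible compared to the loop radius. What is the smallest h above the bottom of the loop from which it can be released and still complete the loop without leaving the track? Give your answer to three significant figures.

For this body I = (2/3)MR², i.e. k = I/(MR²) = 2/3.
At the top, contact is just lost when gravity alone supplies the centripetal force: Mg = Mv_top²/r, i.e. v_top² = gr.
With ω = v/R, the kinetic energy at speed v is ½(1+k)Mv² = (5/6)Mv².
Energy conservation from release (height h) to the top (height 2r): Mgh = Mg(2r) + (5/6)M·gr.
Thus h_min = 2r + (1+k)r/2 = r(2 + 1.667/2) = 0.894 × 2.833 ≈ 2.53 m.

h_min ≈ 2.53 m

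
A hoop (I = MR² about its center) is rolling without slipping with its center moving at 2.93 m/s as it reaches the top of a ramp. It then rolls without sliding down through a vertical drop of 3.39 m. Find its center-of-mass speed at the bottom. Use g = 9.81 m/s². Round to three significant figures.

With I = MR², the ratio k = I/(MR²) is 1.
Since it rolls without slipping, ω = v/R and KE = ½Mv² + ½Iω² = ½(1+k)Mv² = Mv².
Energy conservation: Mv₀² + Mgh = Mv², so v² = v₀² + 2gh/(1+k).
v = √(2.93² + 2×9.81×3.39/2) = √41.84 ≈ 6.47 m/s.

v ≈ 6.47 m/s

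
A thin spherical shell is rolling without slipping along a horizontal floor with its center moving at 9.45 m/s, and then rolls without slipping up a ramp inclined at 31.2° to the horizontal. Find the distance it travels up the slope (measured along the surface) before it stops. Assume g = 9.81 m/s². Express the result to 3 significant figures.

d ≈ 14.6 m

For this body I = (2/3)MR², i.e. k = I/(MR²) = 2/3.
Since it rolls without slipping, ω = v/R and KE = ½Mv² + ½Iω² = ½(1+k)Mv² = (5/6)Mv².
Setting this equal to Mgh gives the vertical rise h = (1+k)v₀²/(2g) = 1.667×9.45²/(2×9.81) = 7.586 m.
Along the incline, d = h/sinθ = 7.586/sin31.2° ≈ 14.6 m.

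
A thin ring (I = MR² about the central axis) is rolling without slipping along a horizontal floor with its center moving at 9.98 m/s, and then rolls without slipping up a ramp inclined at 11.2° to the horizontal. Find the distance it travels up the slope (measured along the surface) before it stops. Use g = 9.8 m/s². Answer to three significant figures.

d ≈ 52.3 m

With I = MR², the ratio k = I/(MR²) is 1.
Since it rolls without slipping, ω = v/R and KE = ½Mv² + ½Iω² = ½(1+k)Mv² = Mv².
Setting this equal to Mgh gives the vertical rise h = (1+k)v₀²/(2g) = 2×9.98²/(2×9.8) = 10.16 m.
The distance along the slope is d = h/sinθ = 10.16/sin11.2° ≈ 52.3 m.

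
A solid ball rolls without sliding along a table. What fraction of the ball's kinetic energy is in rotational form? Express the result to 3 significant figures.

fraction ≈ 0.286

For this body I = (2/5)MR², i.e. k = I/(MR²) = 0.4.
Since ω = v/R, the translational part is ½Mv² and the rotational part is ½I(v/R)² = ½kMv²; the total is ½(1+k)Mv².
The rotational fraction is therefore k/(1+k) = 0.4/1.4 ≈ 0.286.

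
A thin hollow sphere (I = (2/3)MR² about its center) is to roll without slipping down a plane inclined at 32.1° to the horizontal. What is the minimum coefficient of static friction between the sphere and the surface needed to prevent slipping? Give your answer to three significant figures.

For this body I = (2/3)MR², i.e. k = I/(MR²) = 2/3.
Newton's second law down the slope: Mg sinθ − f = Ma. The torque equation fR = Iα (with α = a/R) gives f = kMa.
These give a = g sinθ/(1+k) and the required friction f = kMg sinθ/(1+k).
With N = Mg cosθ, the no-slip condition f ≤ μN gives μ_min = f/N = k tanθ/(1+k).
μ_min = (2/3) × tan32.1° / 1.667 ≈ 0.251.

μ_min ≈ 0.251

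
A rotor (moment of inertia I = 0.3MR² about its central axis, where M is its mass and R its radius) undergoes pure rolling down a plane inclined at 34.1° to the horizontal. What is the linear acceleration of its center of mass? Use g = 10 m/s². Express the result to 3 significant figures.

For this body I = 0.3MR², i.e. k = I/(MR²) = 0.3.
Newton's second law down the slope: Mg sinθ − f = Ma. The torque equation fR = Iα (with α = a/R) gives f = kMa.
Eliminating f: Mg sinθ = (1+k)Ma, so a = g sinθ/(1+k) = 10 × sin34.1° / 1.3 ≈ 4.31 m/s².

a ≈ 4.31 m/s²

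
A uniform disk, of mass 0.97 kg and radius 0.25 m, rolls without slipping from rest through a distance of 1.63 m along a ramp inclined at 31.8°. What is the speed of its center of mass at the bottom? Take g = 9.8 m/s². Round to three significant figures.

v ≈ 3.35 m/s

The moment of inertia is (1/2)MR², giving k ≡ I/(MR²) = 0.5.
Pure rolling means v = ωR; then KE = ½Mv² + ½I(v/R)² = ½(1+k)Mv² = (3/4)Mv².
The vertical drop is h = L sinθ = 1.63 × sin31.8° = 0.8589 m.
Energy conservation: Mgh = (3/4)Mv², so v = √(2gh/(1+k)) = √(2 × 9.8 × 0.8589 / 1.5) ≈ 3.35 m/s.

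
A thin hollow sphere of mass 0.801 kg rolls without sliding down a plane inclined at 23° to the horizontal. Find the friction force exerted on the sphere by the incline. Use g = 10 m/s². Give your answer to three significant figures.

The moment of inertia is (2/3)MR², giving k ≡ I/(MR²) = 2/3.
Along the incline Mg sinθ − f = Ma, and torque about the center fR = Iα = kMR²(a/R) gives f = kMa.
Combining, a = g sinθ/(1+k) and f = kMa = kMg sinθ/(1+k).
f = (2/3) × 0.801 × 10 × sin23° / 1.667 ≈ 1.25 N.

f ≈ 1.25 N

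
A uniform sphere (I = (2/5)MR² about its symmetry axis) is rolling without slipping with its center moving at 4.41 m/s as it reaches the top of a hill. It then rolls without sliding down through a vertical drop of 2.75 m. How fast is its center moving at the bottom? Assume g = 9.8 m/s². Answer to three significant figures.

v ≈ 7.61 m/s

With I = (2/5)MR², the ratio k = I/(MR²) is 0.4.
Since it rolls without slipping, ω = v/R and KE = ½Mv² + ½Iω² = ½(1+k)Mv² = (7/10)Mv².
Energy conservation: (7/10)Mv₀² + Mgh = (7/10)Mv², so v² = v₀² + 2gh/(1+k).
v = √(4.41² + 2×9.8×2.75/1.4) = √57.95 ≈ 7.61 m/s.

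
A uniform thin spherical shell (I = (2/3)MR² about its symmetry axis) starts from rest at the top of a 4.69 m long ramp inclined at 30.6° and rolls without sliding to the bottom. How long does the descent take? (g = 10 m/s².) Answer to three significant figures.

t ≈ 1.75 s

The moment of inertia is (2/3)MR², giving k ≡ I/(MR²) = 2/3.
Translational: Mg sinθ − f = Ma. Rotational about the CM: fR = Iα = kMRa, so f = kMa.
Hence a = g sinθ/(1+k) = 10×sin30.6°/1.667 = 3.054 m/s².
With constant a from rest, t = √(2L/a) = √(2·4.69/3.054) ≈ 1.75 s.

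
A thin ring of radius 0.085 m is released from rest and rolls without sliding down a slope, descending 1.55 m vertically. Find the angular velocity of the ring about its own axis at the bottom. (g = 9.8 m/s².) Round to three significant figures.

With I = MR², the ratio k = I/(MR²) is 1.
Since it rolls without slipping, ω = v/R and KE = ½Mv² + ½Iω² = ½(1+k)Mv² = Mv².
Energy conservation Mgh = ½(1+k)Mv² gives v = √(2gh/(1+k)) = √(2 × 9.8 × 1.55 / 2) = 3.897 m/s.
The angular speed follows from ω = v/R = 3.897/0.085 ≈ 45.9 rad/s.

ω ≈ 45.9 rad/s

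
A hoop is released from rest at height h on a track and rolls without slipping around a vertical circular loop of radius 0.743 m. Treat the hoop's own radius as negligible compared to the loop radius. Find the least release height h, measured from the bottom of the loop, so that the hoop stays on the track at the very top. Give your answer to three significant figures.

h_min ≈ 2.23 m

With I = MR², the ratio k = I/(MR²) is 1.
At the top, contact is just lost when gravity alone supplies the centripetal force: Mg = Mv_top²/r, i.e. v_top² = gr.
With ω = v/R, the kinetic energy at speed v is ½(1+k)Mv² = Mv².
Energy conservation from release (height h) to the top (height 2r): Mgh = Mg(2r) + M·gr.
Thus h_min = 2r + (1+k)r/2 = r(2 + 2/2) = 0.743 × 3 ≈ 2.23 m.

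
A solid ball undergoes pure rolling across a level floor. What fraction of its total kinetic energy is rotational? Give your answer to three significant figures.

With I = (2/5)MR², the ratio k = I/(MR²) is 0.4.
Since ω = v/R, the translational part is ½Mv² and the rotational part is ½I(v/R)² = ½kMv²; the total is ½(1+k)Mv².
The rotational fraction is therefore k/(1+k) = 0.4/1.4 ≈ 0.286.

fraction ≈ 0.286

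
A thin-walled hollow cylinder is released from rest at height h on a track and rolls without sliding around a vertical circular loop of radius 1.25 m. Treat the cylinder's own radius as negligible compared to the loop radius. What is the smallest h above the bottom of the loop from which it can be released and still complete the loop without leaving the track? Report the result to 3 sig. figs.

h_min ≈ 3.75 m

For this body I = MR², i.e. k = I/(MR²) = 1.
At the top of the loop, the minimum-contact condition is Mg = Mv_top²/r, so v_top² = gr.
With ω = v/R, the kinetic energy at speed v is ½(1+k)Mv² = Mv².
Energy conservation from release (height h) to the top (height 2r): Mgh = Mg(2r) + M·gr.
Thus h_min = 2r + (1+k)r/2 = r(2 + 2/2) = 1.25 × 3 ≈ 3.75 m.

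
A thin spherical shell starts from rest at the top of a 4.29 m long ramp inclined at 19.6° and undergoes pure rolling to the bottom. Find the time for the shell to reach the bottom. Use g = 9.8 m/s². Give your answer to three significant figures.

t ≈ 2.09 s

Here I = (2/3)MR², so the shape factor k = I/(MR²) = 2/3.
Translational: Mg sinθ − f = Ma. Rotational about the CM: fR = Iα = kMRa, so f = kMa.
Hence a = g sinθ/(1+k) = 9.8×sin19.6°/1.667 = 1.972 m/s².
With constant a from rest, t = √(2L/a) = √(2·4.29/1.972) ≈ 2.09 s.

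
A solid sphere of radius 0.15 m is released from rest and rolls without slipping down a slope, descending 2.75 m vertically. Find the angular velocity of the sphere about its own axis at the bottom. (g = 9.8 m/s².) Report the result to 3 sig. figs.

ω ≈ 41.4 rad/s

With I = (2/5)MR², the ratio k = I/(MR²) is 0.4.
Pure rolling means v = ωR; then KE = ½Mv² + ½I(v/R)² = ½(1+k)Mv² = (7/10)Mv².
Energy conservation Mgh = ½(1+k)Mv² gives v = √(2gh/(1+k)) = √(2 × 9.8 × 2.75 / 1.4) = 6.205 m/s.
Then ω = v/R = 6.205 / 0.15 ≈ 41.4 rad/s.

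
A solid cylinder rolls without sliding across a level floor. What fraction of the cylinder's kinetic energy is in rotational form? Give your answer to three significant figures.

fraction ≈ 0.333

With I = (1/2)MR², the ratio k = I/(MR²) is 0.5.
With ω = v/R, KE_trans = ½Mv² and KE_rot = ½Iω² = ½kMv², so KE_total = ½(1+k)Mv².
The rotational fraction is therefore k/(1+k) = 0.5/1.5 ≈ 0.333.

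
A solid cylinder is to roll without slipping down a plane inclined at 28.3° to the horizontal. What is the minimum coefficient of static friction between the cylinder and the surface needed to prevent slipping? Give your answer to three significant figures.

With I = (1/2)MR², the ratio k = I/(MR²) is 0.5.
Translational: Mg sinθ − f = Ma. Rotational about the CM: fR = Iα = kMRa, so f = kMa.
These give a = g sinθ/(1+k) and the required friction f = kMg sinθ/(1+k).
With N = Mg cosθ, the no-slip condition f ≤ μN gives μ_min = f/N = k tanθ/(1+k).
μ_min = 0.5 × tan28.3° / 1.5 ≈ 0.179.

μ_min ≈ 0.179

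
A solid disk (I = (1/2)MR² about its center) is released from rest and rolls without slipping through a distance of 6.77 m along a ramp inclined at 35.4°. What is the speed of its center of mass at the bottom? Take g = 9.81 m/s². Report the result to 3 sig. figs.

Here I = (1/2)MR², so the shape factor k = I/(MR²) = 0.5.
Pure rolling means v = ωR; then KE = ½Mv² + ½I(v/R)² = ½(1+k)Mv² = (3/4)Mv².
The vertical drop is h = L sinθ = 6.77 × sin35.4° = 3.922 m.
Energy conservation: Mgh = (3/4)Mv², so v = √(2gh/(1+k)) = √(2 × 9.81 × 3.922 / 1.5) ≈ 7.16 m/s.

v ≈ 7.16 m/s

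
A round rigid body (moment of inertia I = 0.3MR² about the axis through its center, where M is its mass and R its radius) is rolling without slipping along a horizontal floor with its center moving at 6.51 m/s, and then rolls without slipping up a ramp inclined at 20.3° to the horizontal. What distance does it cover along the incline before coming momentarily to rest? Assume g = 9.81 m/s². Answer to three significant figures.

d ≈ 8.09 m

For this body I = 0.3MR², i.e. k = I/(MR²) = 0.3.
Rolling without slipping gives ω = v/R, so the total kinetic energy is ½Mv² + ½Iω² = ½(1+k)Mv² = (13/20)Mv².
Setting this equal to Mgh gives the vertical rise h = (1+k)v₀²/(2g) = 1.3×6.51²/(2×9.81) = 2.808 m.
The distance along the slope is d = h/sinθ = 2.808/sin20.3° ≈ 8.09 m.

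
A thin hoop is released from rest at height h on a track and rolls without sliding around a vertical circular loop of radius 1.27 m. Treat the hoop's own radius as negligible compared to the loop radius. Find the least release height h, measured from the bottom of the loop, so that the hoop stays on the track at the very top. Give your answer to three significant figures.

With I = MR², the ratio k = I/(MR²) is 1.
At the top, contact is just lost when gravity alone supplies the centripetal force: Mg = Mv_top²/r, i.e. v_top² = gr.
With ω = v/R, the kinetic energy at speed v is ½(1+k)Mv² = Mv².
Energy conservation from release (height h) to the top (height 2r): Mgh = Mg(2r) + M·gr.
Thus h_min = 2r + (1+k)r/2 = r(2 + 2/2) = 1.27 × 3 ≈ 3.81 m.

h_min ≈ 3.81 m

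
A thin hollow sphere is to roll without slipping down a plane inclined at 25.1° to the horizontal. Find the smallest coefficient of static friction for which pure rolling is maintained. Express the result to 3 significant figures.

μ_min ≈ 0.187

Here I = (2/3)MR², so the shape factor k = I/(MR²) = 2/3.
Translational: Mg sinθ − f = Ma. Rotational about the CM: fR = Iα = kMRa, so f = kMa.
These give a = g sinθ/(1+k) and the required friction f = kMg sinθ/(1+k).
The normal force is N = Mg cosθ, so μ_min = f/N = k tanθ/(1+k).
μ_min = (2/3) × tan25.1° / 1.667 ≈ 0.187.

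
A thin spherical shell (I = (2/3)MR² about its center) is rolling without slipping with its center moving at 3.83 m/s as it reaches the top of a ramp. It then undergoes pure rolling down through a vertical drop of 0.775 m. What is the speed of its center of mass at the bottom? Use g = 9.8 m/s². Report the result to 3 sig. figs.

The moment of inertia is (2/3)MR², giving k ≡ I/(MR²) = 2/3.
Since it rolls without slipping, ω = v/R and KE = ½Mv² + ½Iω² = ½(1+k)Mv² = (5/6)Mv².
Energy conservation: (5/6)Mv₀² + Mgh = (5/6)Mv², so v² = v₀² + 2gh/(1+k).
v = √(3.83² + 2×9.8×0.775/1.667) = √23.78 ≈ 4.88 m/s.

v ≈ 4.88 m/s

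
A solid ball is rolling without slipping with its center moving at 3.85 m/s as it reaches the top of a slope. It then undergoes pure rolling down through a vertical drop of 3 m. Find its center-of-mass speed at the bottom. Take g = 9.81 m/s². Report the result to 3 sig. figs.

The moment of inertia is (2/5)MR², giving k ≡ I/(MR²) = 0.4.
Since it rolls without slipping, ω = v/R and KE = ½Mv² + ½Iω² = ½(1+k)Mv² = (7/10)Mv².
Energy conservation: (7/10)Mv₀² + Mgh = (7/10)Mv², so v² = v₀² + 2gh/(1+k).
v = √(3.85² + 2×9.81×3/1.4) = √56.87 ≈ 7.54 m/s.

v ≈ 7.54 m/s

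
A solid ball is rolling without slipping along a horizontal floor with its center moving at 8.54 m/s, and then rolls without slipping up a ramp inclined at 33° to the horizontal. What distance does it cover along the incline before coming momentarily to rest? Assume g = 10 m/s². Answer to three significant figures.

d ≈ 9.37 m

Here I = (2/5)MR², so the shape factor k = I/(MR²) = 0.4.
Since it rolls without slipping, ω = v/R and KE = ½Mv² + ½Iω² = ½(1+k)Mv² = (7/10)Mv².
Setting this equal to Mgh gives the vertical rise h = (1+k)v₀²/(2g) = 1.4×8.54²/(2×10) = 5.105 m.
The distance along the slope is d = h/sinθ = 5.105/sin33° ≈ 9.37 m.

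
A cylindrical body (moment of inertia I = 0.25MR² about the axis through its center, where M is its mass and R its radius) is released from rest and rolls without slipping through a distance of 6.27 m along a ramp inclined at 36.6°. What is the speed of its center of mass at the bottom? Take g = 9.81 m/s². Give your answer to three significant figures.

v ≈ 7.66 m/s

Here I = 0.25MR², so the shape factor k = I/(MR²) = 0.25.
The rolling condition ω = v/R makes the rotational term ½I(v/R)² = ½kMv², so KE_total = ½(1+k)Mv² = (5/8)Mv².
The vertical drop is h = L sinθ = 6.27 × sin36.6° = 3.738 m.
Setting Mgh = (5/8)Mv² gives v = √(2gh/(1+k)) = √(2·9.81·3.738/1.25) ≈ 7.66 m/s.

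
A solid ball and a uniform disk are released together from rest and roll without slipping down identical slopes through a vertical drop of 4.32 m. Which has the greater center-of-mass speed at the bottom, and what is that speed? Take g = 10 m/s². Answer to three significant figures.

For rolling without slipping, Mgh = ½(1+k)Mv² where k = I/(MR²), so v = √(2gh/(1+k)).
Solid ball: k = 0.4, giving v = √(2×10×4.32/1.4) = 7.856 m/s.
Uniform disk: k = 0.5, giving v = √(2×10×4.32/1.5) = 7.589 m/s.
The smaller k wins: the solid ball, at ≈ 7.86 m/s.

the solid ball, at v ≈ 7.86 m/s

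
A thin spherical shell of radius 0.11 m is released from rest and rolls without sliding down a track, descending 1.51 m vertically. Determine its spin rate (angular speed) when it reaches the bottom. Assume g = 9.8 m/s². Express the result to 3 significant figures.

ω ≈ 38.3 rad/s

With I = (2/3)MR², the ratio k = I/(MR²) is 2/3.
Rolling without slipping gives ω = v/R, so the total kinetic energy is ½Mv² + ½Iω² = ½(1+k)Mv² = (5/6)Mv².
Energy conservation Mgh = ½(1+k)Mv² gives v = √(2gh/(1+k)) = √(2 × 9.8 × 1.51 / 1.667) = 4.214 m/s.
The angular speed follows from ω = v/R = 4.214/0.11 ≈ 38.3 rad/s.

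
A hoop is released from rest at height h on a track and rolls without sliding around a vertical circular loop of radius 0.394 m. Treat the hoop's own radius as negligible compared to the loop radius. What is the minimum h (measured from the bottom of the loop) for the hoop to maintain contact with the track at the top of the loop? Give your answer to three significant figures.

h_min ≈ 1.18 m

Here I = MR², so the shape factor k = I/(MR²) = 1.
At the top, contact is just lost when gravity alone supplies the centripetal force: Mg = Mv_top²/r, i.e. v_top² = gr.
With ω = v/R, the kinetic energy at speed v is ½(1+k)Mv² = Mv².
Energy conservation from release (height h) to the top (height 2r): Mgh = Mg(2r) + M·gr.
Thus h_min = 2r + (1+k)r/2 = r(2 + 2/2) = 0.394 × 3 ≈ 1.18 m.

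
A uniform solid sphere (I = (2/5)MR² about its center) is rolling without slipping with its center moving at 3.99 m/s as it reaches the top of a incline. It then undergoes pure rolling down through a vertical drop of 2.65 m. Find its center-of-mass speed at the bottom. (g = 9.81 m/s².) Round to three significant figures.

For this body I = (2/5)MR², i.e. k = I/(MR²) = 0.4.
The rolling condition ω = v/R makes the rotational term ½I(v/R)² = ½kMv², so KE_total = ½(1+k)Mv² = (7/10)Mv².
Conserving energy between top and bottom: (7/10)Mv² = (7/10)Mv₀² + Mgh, hence v² = v₀² + 2gh/(1+k).
v = √(3.99² + 2×9.81×2.65/1.4) = √53.06 ≈ 7.28 m/s.

v ≈ 7.28 m/s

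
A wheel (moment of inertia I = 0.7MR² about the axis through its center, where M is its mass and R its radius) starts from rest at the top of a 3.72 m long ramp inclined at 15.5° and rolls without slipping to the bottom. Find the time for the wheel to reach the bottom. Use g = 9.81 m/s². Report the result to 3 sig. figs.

For this body I = 0.7MR², i.e. k = I/(MR²) = 0.7.
Translational: Mg sinθ − f = Ma. Rotational about the CM: fR = Iα = kMRa, so f = kMa.
Hence a = g sinθ/(1+k) = 9.81×sin15.5°/1.7 = 1.542 m/s².
With constant a from rest, t = √(2L/a) = √(2·3.72/1.542) ≈ 2.20 s.

t ≈ 2.20 s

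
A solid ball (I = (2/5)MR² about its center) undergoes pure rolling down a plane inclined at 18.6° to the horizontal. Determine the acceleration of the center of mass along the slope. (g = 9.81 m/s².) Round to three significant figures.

a ≈ 2.23 m/s²

For this body I = (2/5)MR², i.e. k = I/(MR²) = 0.4.
Newton's second law down the slope: Mg sinθ − f = Ma. The torque equation fR = Iα (with α = a/R) gives f = kMa.
Eliminating f: Mg sinθ = (1+k)Ma, so a = g sinθ/(1+k) = 9.81 × sin18.6° / 1.4 ≈ 2.23 m/s².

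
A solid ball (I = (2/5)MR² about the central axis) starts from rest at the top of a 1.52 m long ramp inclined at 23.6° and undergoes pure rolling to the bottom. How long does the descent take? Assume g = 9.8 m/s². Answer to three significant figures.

Here I = (2/5)MR², so the shape factor k = I/(MR²) = 0.4.
Along the incline Mg sinθ − f = Ma, and torque about the center fR = Iα = kMR²(a/R) gives f = kMa.
Hence a = g sinθ/(1+k) = 9.8×sin23.6°/1.4 = 2.802 m/s².
Starting from rest, L = ½at², so t = √(2L/a) = √(2×1.52/2.802) ≈ 1.04 s.

t ≈ 1.04 s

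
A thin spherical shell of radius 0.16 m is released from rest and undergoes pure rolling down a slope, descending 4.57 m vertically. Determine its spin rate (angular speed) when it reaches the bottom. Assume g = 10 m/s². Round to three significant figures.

With I = (2/3)MR², the ratio k = I/(MR²) is 2/3.
Rolling without slipping gives ω = v/R, so the total kinetic energy is ½Mv² + ½Iω² = ½(1+k)Mv² = (5/6)Mv².
Energy conservation Mgh = ½(1+k)Mv² gives v = √(2gh/(1+k)) = √(2 × 10 × 4.57 / 1.667) = 7.405 m/s.
The angular speed follows from ω = v/R = 7.405/0.16 ≈ 46.3 rad/s.

ω ≈ 46.3 rad/s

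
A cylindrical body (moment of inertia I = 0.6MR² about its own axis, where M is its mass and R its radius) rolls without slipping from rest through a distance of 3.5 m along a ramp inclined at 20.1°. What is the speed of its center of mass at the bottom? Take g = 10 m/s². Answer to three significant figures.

With I = 0.6MR², the ratio k = I/(MR²) is 0.6.
Rolling without slipping gives ω = v/R, so the total kinetic energy is ½Mv² + ½Iω² = ½(1+k)Mv² = (4/5)Mv².
The vertical drop is h = L sinθ = 3.5 × sin20.1° = 1.203 m.
Setting Mgh = (4/5)Mv² gives v = √(2gh/(1+k)) = √(2·10·1.203/1.6) ≈ 3.88 m/s.

v ≈ 3.88 m/s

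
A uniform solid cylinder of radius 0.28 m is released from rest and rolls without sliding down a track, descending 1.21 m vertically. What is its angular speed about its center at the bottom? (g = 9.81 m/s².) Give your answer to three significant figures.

ω ≈ 14.2 rad/s

For this body I = (1/2)MR², i.e. k = I/(MR²) = 0.5.
Rolling without slipping gives ω = v/R, so the total kinetic energy is ½Mv² + ½Iω² = ½(1+k)Mv² = (3/4)Mv².
Energy conservation Mgh = ½(1+k)Mv² gives v = √(2gh/(1+k)) = √(2 × 9.81 × 1.21 / 1.5) = 3.978 m/s.
The angular speed follows from ω = v/R = 3.978/0.28 ≈ 14.2 rad/s.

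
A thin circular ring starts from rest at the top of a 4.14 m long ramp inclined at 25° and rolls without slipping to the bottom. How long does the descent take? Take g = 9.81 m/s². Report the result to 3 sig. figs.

t ≈ 2.00 s

With I = MR², the ratio k = I/(MR²) is 1.
Along the incline Mg sinθ − f = Ma, and torque about the center fR = Iα = kMR²(a/R) gives f = kMa.
Hence a = g sinθ/(1+k) = 9.81×sin25°/2 = 2.073 m/s².
Starting from rest, L = ½at², so t = √(2L/a) = √(2×4.14/2.073) ≈ 2.00 s.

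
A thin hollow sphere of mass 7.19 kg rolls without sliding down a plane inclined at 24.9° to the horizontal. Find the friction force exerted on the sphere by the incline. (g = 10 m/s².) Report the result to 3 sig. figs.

f ≈ 12.1 N

Here I = (2/3)MR², so the shape factor k = I/(MR²) = 2/3.
Along the incline Mg sinθ − f = Ma, and torque about the center fR = Iα = kMR²(a/R) gives f = kMa.
Combining, a = g sinθ/(1+k) and f = kMa = kMg sinθ/(1+k).
f = (2/3) × 7.19 × 10 × sin24.9° / 1.667 ≈ 12.1 N.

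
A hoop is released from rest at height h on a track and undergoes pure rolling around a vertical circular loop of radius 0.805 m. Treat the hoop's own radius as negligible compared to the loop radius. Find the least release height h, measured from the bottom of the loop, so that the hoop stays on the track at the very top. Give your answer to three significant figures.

h_min ≈ 2.42 m

With I = MR², the ratio k = I/(MR²) is 1.
At the top of the loop, the minimum-contact condition is Mg = Mv_top²/r, so v_top² = gr.
With ω = v/R, the kinetic energy at speed v is ½(1+k)Mv² = Mv².
Energy conservation from release (height h) to the top (height 2r): Mgh = Mg(2r) + M·gr.
Thus h_min = 2r + (1+k)r/2 = r(2 + 2/2) = 0.805 × 3 ≈ 2.42 m.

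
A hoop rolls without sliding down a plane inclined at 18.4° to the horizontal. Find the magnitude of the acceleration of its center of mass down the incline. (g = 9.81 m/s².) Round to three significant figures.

With I = MR², the ratio k = I/(MR²) is 1.
Translational: Mg sinθ − f = Ma. Rotational about the CM: fR = Iα = kMRa, so f = kMa.
Eliminating f: Mg sinθ = (1+k)Ma, so a = g sinθ/(1+k) = 9.81 × sin18.4° / 2 ≈ 1.55 m/s².

a ≈ 1.55 m/s²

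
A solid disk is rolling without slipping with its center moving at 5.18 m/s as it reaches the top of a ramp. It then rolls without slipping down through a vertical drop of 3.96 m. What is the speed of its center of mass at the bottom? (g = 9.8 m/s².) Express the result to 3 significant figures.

For this body I = (1/2)MR², i.e. k = I/(MR²) = 0.5.
The rolling condition ω = v/R makes the rotational term ½I(v/R)² = ½kMv², so KE_total = ½(1+k)Mv² = (3/4)Mv².
Conserving energy between top and bottom: (3/4)Mv² = (3/4)Mv₀² + Mgh, hence v² = v₀² + 2gh/(1+k).
v = √(5.18² + 2×9.8×3.96/1.5) = √78.58 ≈ 8.86 m/s.

v ≈ 8.86 m/s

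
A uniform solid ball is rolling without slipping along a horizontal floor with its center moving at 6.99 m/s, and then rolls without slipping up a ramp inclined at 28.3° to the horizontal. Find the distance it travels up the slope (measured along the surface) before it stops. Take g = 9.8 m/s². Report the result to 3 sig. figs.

The moment of inertia is (2/5)MR², giving k ≡ I/(MR²) = 0.4.
The rolling condition ω = v/R makes the rotational term ½I(v/R)² = ½kMv², so KE_total = ½(1+k)Mv² = (7/10)Mv².
Setting this equal to Mgh gives the vertical rise h = (1+k)v₀²/(2g) = 1.4×6.99²/(2×9.8) = 3.49 m.
Along the incline, d = h/sinθ = 3.49/sin28.3° ≈ 7.36 m.

d ≈ 7.36 m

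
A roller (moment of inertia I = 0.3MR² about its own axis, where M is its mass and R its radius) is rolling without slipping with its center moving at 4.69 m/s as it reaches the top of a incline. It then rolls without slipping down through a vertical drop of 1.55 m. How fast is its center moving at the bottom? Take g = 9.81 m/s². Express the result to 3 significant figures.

For this body I = 0.3MR², i.e. k = I/(MR²) = 0.3.
Since it rolls without slipping, ω = v/R and KE = ½Mv² + ½Iω² = ½(1+k)Mv² = (13/20)Mv².
Conserving energy between top and bottom: (13/20)Mv² = (13/20)Mv₀² + Mgh, hence v² = v₀² + 2gh/(1+k).
v = √(4.69² + 2×9.81×1.55/1.3) = √45.39 ≈ 6.74 m/s.

v ≈ 6.74 m/s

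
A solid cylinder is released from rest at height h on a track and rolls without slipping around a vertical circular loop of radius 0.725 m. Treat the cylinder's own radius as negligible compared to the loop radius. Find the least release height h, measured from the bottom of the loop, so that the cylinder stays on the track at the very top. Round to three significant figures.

h_min ≈ 1.99 m

The moment of inertia is (1/2)MR², giving k ≡ I/(MR²) = 0.5.
At the top of the loop, the minimum-contact condition is Mg = Mv_top²/r, so v_top² = gr.
With ω = v/R, the kinetic energy at speed v is ½(1+k)Mv² = (3/4)Mv².
Energy conservation from release (height h) to the top (height 2r): Mgh = Mg(2r) + (3/4)M·gr.
Thus h_min = 2r + (1+k)r/2 = r(2 + 1.5/2) = 0.725 × 2.75 ≈ 1.99 m.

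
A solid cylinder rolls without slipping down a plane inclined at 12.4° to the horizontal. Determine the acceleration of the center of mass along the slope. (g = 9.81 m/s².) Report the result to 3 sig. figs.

With I = (1/2)MR², the ratio k = I/(MR²) is 0.5.
Newton's second law down the slope: Mg sinθ − f = Ma. The torque equation fR = Iα (with α = a/R) gives f = kMa.
Eliminating f: Mg sinθ = (1+k)Ma, so a = g sinθ/(1+k) = 9.81 × sin12.4° / 1.5 ≈ 1.40 m/s².

a ≈ 1.40 m/s²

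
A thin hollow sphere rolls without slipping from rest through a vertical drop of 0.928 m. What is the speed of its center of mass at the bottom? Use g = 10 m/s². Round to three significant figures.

For this body I = (2/3)MR², i.e. k = I/(MR²) = 2/3.
The rolling condition ω = v/R makes the rotational term ½I(v/R)² = ½kMv², so KE_total = ½(1+k)Mv² = (5/6)Mv².
Energy conservation: Mgh = (5/6)Mv², so v = √(2gh/(1+k)) = √(2 × 10 × 0.928 / 1.667) ≈ 3.34 m/s.

v ≈ 3.34 m/s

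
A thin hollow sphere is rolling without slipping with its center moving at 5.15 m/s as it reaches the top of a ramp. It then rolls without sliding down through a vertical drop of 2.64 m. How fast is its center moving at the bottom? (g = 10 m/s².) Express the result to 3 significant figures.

For this body I = (2/3)MR², i.e. k = I/(MR²) = 2/3.
Since it rolls without slipping, ω = v/R and KE = ½Mv² + ½Iω² = ½(1+k)Mv² = (5/6)Mv².
Energy conservation: (5/6)Mv₀² + Mgh = (5/6)Mv², so v² = v₀² + 2gh/(1+k).
v = √(5.15² + 2×10×2.64/1.667) = √58.2 ≈ 7.63 m/s.

v ≈ 7.63 m/s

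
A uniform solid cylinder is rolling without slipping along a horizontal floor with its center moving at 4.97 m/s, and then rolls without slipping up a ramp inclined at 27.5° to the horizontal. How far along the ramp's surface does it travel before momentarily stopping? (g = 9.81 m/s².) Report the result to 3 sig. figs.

Here I = (1/2)MR², so the shape factor k = I/(MR²) = 0.5.
Pure rolling means v = ωR; then KE = ½Mv² + ½I(v/R)² = ½(1+k)Mv² = (3/4)Mv².
Setting this equal to Mgh gives the vertical rise h = (1+k)v₀²/(2g) = 1.5×4.97²/(2×9.81) = 1.888 m.
The distance along the slope is d = h/sinθ = 1.888/sin27.5° ≈ 4.09 m.

d ≈ 4.09 m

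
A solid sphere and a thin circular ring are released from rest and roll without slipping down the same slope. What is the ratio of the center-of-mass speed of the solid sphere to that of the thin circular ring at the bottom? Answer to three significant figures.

v_ratio ≈ 1.20

Each satisfies Mgh = ½(1+k)Mv² with k = I/(MR²), so v ∝ 1/√(1+k).
For the solid sphere k = 0.4; for the thin circular ring k = 1.
v₁/v₂ = √((1+k₂)/(1+k₁)) = √(2/1.4) ≈ 1.20.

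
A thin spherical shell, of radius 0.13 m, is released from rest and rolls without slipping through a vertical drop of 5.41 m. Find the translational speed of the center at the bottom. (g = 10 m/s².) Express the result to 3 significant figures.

The moment of inertia is (2/3)MR², giving k ≡ I/(MR²) = 2/3.
Since it rolls without slipping, ω = v/R and KE = ½Mv² + ½Iω² = ½(1+k)Mv² = (5/6)Mv².
Energy conservation: Mgh = (5/6)Mv², so v = √(2gh/(1+k)) = √(2 × 10 × 5.41 / 1.667) ≈ 8.06 m/s.

v ≈ 8.06 m/s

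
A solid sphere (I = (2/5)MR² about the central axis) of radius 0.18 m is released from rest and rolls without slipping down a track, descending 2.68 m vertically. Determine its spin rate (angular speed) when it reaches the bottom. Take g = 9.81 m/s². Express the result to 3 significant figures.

ω ≈ 34.0 rad/s

With I = (2/5)MR², the ratio k = I/(MR²) is 0.4.
Since it rolls without slipping, ω = v/R and KE = ½Mv² + ½Iω² = ½(1+k)Mv² = (7/10)Mv².
Energy conservation Mgh = ½(1+k)Mv² gives v = √(2gh/(1+k)) = √(2 × 9.81 × 2.68 / 1.4) = 6.128 m/s.
The angular speed follows from ω = v/R = 6.128/0.18 ≈ 34.0 rad/s.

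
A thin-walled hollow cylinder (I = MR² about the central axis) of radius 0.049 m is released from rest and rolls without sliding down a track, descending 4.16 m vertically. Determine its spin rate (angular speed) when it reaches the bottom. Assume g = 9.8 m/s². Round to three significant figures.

ω ≈ 130 rad/s

For this body I = MR², i.e. k = I/(MR²) = 1.
Since it rolls without slipping, ω = v/R and KE = ½Mv² + ½Iω² = ½(1+k)Mv² = Mv².
Energy conservation Mgh = ½(1+k)Mv² gives v = √(2gh/(1+k)) = √(2 × 9.8 × 4.16 / 2) = 6.385 m/s.
The angular speed follows from ω = v/R = 6.385/0.049 ≈ 130 rad/s.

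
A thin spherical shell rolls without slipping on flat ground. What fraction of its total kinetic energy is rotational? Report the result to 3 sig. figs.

fraction ≈ 0.400

With I = (2/3)MR², the ratio k = I/(MR²) is 2/3.
With ω = v/R, KE_trans = ½Mv² and KE_rot = ½Iω² = ½kMv², so KE_total = ½(1+k)Mv².
The rotational fraction is therefore k/(1+k) = (2/3)/1.667 ≈ 0.400.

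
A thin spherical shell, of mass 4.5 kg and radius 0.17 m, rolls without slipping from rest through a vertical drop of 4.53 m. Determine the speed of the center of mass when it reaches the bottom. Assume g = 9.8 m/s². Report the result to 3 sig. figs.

v ≈ 7.30 m/s

With I = (2/3)MR², the ratio k = I/(MR²) is 2/3.
The rolling condition ω = v/R makes the rotational term ½I(v/R)² = ½kMv², so KE_total = ½(1+k)Mv² = (5/6)Mv².
Energy conservation: Mgh = (5/6)Mv², so v = √(2gh/(1+k)) = √(2 × 9.8 × 4.53 / 1.667) ≈ 7.30 m/s.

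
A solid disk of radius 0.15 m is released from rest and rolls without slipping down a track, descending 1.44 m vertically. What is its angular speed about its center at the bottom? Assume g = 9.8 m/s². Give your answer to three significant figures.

ω ≈ 28.9 rad/s

For this body I = (1/2)MR², i.e. k = I/(MR²) = 0.5.
Rolling without slipping gives ω = v/R, so the total kinetic energy is ½Mv² + ½Iω² = ½(1+k)Mv² = (3/4)Mv².
Energy conservation Mgh = ½(1+k)Mv² gives v = √(2gh/(1+k)) = √(2 × 9.8 × 1.44 / 1.5) = 4.338 m/s.
Then ω = v/R = 4.338 / 0.15 ≈ 28.9 rad/s.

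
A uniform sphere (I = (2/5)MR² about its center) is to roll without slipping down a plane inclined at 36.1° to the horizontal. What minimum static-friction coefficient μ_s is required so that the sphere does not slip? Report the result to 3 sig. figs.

μ_min ≈ 0.208

For this body I = (2/5)MR², i.e. k = I/(MR²) = 0.4.
Along the incline Mg sinθ − f = Ma, and torque about the center fR = Iα = kMR²(a/R) gives f = kMa.
These give a = g sinθ/(1+k) and the required friction f = kMg sinθ/(1+k).
With N = Mg cosθ, the no-slip condition f ≤ μN gives μ_min = f/N = k tanθ/(1+k).
μ_min = 0.4 × tan36.1° / 1.4 ≈ 0.208.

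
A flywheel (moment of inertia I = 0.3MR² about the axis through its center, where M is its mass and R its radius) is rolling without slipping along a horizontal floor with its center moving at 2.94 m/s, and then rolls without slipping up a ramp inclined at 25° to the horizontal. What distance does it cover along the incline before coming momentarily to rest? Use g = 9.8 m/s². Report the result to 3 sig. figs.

With I = 0.3MR², the ratio k = I/(MR²) is 0.3.
The rolling condition ω = v/R makes the rotational term ½I(v/R)² = ½kMv², so KE_total = ½(1+k)Mv² = (13/20)Mv².
Setting this equal to Mgh gives the vertical rise h = (1+k)v₀²/(2g) = 1.3×2.94²/(2×9.8) = 0.5733 m.
Along the incline, d = h/sinθ = 0.5733/sin25° ≈ 1.36 m.

d ≈ 1.36 m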